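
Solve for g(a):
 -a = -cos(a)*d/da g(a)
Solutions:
 g(a) = C1 + Integral(a/cos(a), a)


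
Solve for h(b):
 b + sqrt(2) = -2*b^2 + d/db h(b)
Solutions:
 h(b) = C1 + 2*b^3/3 + b^2/2 + sqrt(2)*b


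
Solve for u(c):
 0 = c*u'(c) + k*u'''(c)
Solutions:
 u(c) = C1 + Integral(C2*airyai(c*(-1/k)^(1/3)) + C3*airybi(c*(-1/k)^(1/3)), c)


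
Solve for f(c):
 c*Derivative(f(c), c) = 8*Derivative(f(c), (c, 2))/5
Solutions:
 f(c) = C1 + C2*erfi(sqrt(5)*c/4)


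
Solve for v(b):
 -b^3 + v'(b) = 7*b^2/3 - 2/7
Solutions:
 v(b) = C1 + b^4/4 + 7*b^3/9 - 2*b/7


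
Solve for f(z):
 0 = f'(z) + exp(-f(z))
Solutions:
 f(z) = log(C1 - z)


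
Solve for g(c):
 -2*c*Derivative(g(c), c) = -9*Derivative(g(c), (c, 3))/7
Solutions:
 g(c) = C1 + Integral(C2*airyai(42^(1/3)*c/3) + C3*airybi(42^(1/3)*c/3), c)


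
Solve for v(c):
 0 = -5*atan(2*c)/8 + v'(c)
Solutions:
 v(c) = C1 + 5*c*atan(2*c)/8 - 5*log(4*c^2 + 1)/32


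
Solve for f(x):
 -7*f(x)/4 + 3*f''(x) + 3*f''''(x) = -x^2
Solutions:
 f(x) = C1*exp(-sqrt(6)*x*sqrt(-3 + sqrt(30))/6) + C2*exp(sqrt(6)*x*sqrt(-3 + sqrt(30))/6) + C3*sin(sqrt(6)*x*sqrt(3 + sqrt(30))/6) + C4*cos(sqrt(6)*x*sqrt(3 + sqrt(30))/6) + 4*x^2/7 + 96/49


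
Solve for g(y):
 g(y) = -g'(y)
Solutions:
 g(y) = C1*exp(-y)


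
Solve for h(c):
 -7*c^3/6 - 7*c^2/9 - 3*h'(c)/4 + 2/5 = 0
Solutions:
 h(c) = C1 - 7*c^4/18 - 28*c^3/81 + 8*c/15


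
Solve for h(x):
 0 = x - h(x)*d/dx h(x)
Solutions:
 h(x) = -sqrt(C1 + x^2)
 h(x) = sqrt(C1 + x^2)


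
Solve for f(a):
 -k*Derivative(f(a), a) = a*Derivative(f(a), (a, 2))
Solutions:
 f(a) = C1 + a^(1 - re(k))*(C2*sin(log(a)*Abs(im(k))) + C3*cos(log(a)*im(k)))


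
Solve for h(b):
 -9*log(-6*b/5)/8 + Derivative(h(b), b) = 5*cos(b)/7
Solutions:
 h(b) = C1 + 9*b*log(-b)/8 - 9*b*log(5)/8 - 9*b/8 + 9*b*log(6)/8 + 5*sin(b)/7


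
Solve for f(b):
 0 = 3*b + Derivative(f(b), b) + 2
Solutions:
 f(b) = C1 - 3*b^2/2 - 2*b


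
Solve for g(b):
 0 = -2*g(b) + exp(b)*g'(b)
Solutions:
 g(b) = C1*exp(-2*exp(-b))


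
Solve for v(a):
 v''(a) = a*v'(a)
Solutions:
 v(a) = C1 + C2*erfi(sqrt(2)*a/2)


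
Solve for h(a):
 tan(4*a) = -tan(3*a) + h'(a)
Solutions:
 h(a) = C1 - log(cos(3*a))/3 - log(cos(4*a))/4


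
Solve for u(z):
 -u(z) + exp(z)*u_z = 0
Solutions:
 u(z) = C1*exp(-exp(-z))


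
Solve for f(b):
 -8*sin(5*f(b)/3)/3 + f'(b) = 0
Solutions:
 -8*b/3 + 3*log(cos(5*f(b)/3) - 1)/10 - 3*log(cos(5*f(b)/3) + 1)/10 = C1


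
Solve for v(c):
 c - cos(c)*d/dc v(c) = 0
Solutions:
 v(c) = C1 + Integral(c/cos(c), c)


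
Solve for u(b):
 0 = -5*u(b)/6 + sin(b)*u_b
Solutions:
 u(b) = C1*(cos(b) - 1)^(5/12)/(cos(b) + 1)^(5/12)


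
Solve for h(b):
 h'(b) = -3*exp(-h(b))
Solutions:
 h(b) = log(C1 - 3*b)


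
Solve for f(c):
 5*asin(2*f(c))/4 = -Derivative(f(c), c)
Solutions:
 Integral(1/asin(2*_y), (_y, f(c))) = C1 - 5*c/4


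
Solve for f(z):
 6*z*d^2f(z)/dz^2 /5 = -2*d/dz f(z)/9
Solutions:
 f(z) = C1 + C2*z^(22/27)


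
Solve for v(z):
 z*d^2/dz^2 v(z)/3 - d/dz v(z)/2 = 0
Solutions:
 v(z) = C1 + C2*z^(5/2)


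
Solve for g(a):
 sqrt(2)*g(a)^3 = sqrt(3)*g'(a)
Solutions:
 g(a) = -sqrt(6)*sqrt(-1/(C1 + sqrt(6)*a))/2
 g(a) = sqrt(6)*sqrt(-1/(C1 + sqrt(6)*a))/2


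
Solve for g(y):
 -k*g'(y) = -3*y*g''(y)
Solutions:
 g(y) = C1 + y^(re(k)/3 + 1)*(C2*sin(log(y)*Abs(im(k))/3) + C3*cos(log(y)*im(k)/3))


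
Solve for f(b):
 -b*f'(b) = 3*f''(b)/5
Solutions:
 f(b) = C1 + C2*erf(sqrt(30)*b/6)


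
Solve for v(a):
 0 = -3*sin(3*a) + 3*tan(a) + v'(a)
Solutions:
 v(a) = C1 + 3*log(cos(a)) - cos(3*a)


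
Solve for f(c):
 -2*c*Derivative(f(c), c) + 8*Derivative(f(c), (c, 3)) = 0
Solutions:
 f(c) = C1 + Integral(C2*airyai(2^(1/3)*c/2) + C3*airybi(2^(1/3)*c/2), c)


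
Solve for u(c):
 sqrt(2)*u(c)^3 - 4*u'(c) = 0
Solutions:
 u(c) = -sqrt(2)*sqrt(-1/(C1 + sqrt(2)*c))
 u(c) = sqrt(2)*sqrt(-1/(C1 + sqrt(2)*c))


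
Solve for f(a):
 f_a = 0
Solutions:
 f(a) = C1


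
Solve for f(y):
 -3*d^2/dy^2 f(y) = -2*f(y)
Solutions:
 f(y) = C1*exp(-sqrt(6)*y/3) + C2*exp(sqrt(6)*y/3)


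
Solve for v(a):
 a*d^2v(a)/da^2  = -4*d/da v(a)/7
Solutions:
 v(a) = C1 + C2*a^(3/7)


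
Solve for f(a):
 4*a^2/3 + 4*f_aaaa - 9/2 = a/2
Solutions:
 f(a) = C1 + C2*a + C3*a^2 + C4*a^3 - a^6/1080 + a^5/960 + 3*a^4/64


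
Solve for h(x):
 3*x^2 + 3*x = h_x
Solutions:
 h(x) = C1 + x^3 + 3*x^2/2


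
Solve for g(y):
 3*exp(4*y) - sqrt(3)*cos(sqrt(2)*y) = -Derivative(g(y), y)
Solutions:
 g(y) = C1 - 3*exp(4*y)/4 + sqrt(6)*sin(sqrt(2)*y)/2


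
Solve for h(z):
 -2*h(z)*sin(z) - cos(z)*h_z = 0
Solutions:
 h(z) = C1*cos(z)^2


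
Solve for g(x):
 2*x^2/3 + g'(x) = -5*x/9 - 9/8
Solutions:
 g(x) = C1 - 2*x^3/9 - 5*x^2/18 - 9*x/8


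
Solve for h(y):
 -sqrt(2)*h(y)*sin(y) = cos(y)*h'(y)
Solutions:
 h(y) = C1*cos(y)^(sqrt(2))


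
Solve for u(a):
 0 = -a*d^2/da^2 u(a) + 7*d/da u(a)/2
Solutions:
 u(a) = C1 + C2*a^(9/2)


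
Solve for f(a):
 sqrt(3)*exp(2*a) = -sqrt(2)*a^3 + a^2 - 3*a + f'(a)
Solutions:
 f(a) = C1 + sqrt(2)*a^4/4 - a^3/3 + 3*a^2/2 + sqrt(3)*exp(2*a)/2


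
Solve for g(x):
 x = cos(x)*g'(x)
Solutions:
 g(x) = C1 + Integral(x/cos(x), x)


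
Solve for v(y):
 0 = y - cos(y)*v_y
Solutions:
 v(y) = C1 + Integral(y/cos(y), y)


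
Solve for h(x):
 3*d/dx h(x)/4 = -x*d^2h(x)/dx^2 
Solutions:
 h(x) = C1 + C2*x^(1/4)


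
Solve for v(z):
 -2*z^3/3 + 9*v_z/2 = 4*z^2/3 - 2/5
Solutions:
 v(z) = C1 + z^4/27 + 8*z^3/81 - 4*z/45


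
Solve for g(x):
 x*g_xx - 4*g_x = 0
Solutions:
 g(x) = C1 + C2*x^5


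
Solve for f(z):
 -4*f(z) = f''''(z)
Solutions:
 f(z) = (C1*sin(z) + C2*cos(z))*exp(-z) + (C3*sin(z) + C4*cos(z))*exp(z)


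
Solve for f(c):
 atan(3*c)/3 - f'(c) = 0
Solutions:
 f(c) = C1 + c*atan(3*c)/3 - log(9*c^2 + 1)/18


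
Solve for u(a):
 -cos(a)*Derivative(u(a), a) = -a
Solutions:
 u(a) = C1 + Integral(a/cos(a), a)


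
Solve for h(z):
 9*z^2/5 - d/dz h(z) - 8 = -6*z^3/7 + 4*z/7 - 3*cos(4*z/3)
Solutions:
 h(z) = C1 + 3*z^4/14 + 3*z^3/5 - 2*z^2/7 - 8*z + 9*sin(4*z/3)/4


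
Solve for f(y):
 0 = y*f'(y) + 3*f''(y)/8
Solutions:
 f(y) = C1 + C2*erf(2*sqrt(3)*y/3)


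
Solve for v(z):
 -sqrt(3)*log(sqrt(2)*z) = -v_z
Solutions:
 v(z) = C1 + sqrt(3)*z*log(z) - sqrt(3)*z + sqrt(3)*z*log(2)/2


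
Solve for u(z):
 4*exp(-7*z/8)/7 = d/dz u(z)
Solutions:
 u(z) = C1 - 32*exp(-7*z/8)/49


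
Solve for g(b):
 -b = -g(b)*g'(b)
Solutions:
 g(b) = -sqrt(C1 + b^2)
 g(b) = sqrt(C1 + b^2)


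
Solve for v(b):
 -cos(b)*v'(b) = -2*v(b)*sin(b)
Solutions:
 v(b) = C1/cos(b)^2


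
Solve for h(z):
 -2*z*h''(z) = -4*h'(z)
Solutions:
 h(z) = C1 + C2*z^3


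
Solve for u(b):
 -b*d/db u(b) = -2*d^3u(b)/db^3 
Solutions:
 u(b) = C1 + Integral(C2*airyai(2^(2/3)*b/2) + C3*airybi(2^(2/3)*b/2), b)


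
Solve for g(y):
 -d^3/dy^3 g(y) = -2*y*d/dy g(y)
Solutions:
 g(y) = C1 + Integral(C2*airyai(2^(1/3)*y) + C3*airybi(2^(1/3)*y), y)


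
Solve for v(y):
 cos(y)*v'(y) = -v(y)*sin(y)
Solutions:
 v(y) = C1*cos(y)


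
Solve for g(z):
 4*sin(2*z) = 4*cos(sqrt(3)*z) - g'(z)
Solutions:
 g(z) = C1 + 4*sqrt(3)*sin(sqrt(3)*z)/3 + 2*cos(2*z)


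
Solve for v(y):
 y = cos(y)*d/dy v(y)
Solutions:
 v(y) = C1 + Integral(y/cos(y), y)


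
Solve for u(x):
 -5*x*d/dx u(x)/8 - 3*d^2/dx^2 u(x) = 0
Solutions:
 u(x) = C1 + C2*erf(sqrt(15)*x/12)


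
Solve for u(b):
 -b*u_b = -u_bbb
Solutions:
 u(b) = C1 + Integral(C2*airyai(b) + C3*airybi(b), b)


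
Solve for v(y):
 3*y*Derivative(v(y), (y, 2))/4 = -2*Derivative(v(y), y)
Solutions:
 v(y) = C1 + C2/y^(5/3)


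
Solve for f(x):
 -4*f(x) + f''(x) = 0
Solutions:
 f(x) = C1*exp(-2*x) + C2*exp(2*x)


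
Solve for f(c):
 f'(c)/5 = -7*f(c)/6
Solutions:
 f(c) = C1*exp(-35*c/6)


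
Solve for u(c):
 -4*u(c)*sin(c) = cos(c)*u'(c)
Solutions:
 u(c) = C1*cos(c)^4


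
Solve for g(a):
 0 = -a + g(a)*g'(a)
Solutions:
 g(a) = -sqrt(C1 + a^2)
 g(a) = sqrt(C1 + a^2)


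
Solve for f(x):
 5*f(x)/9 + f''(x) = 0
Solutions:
 f(x) = C1*sin(sqrt(5)*x/3) + C2*cos(sqrt(5)*x/3)


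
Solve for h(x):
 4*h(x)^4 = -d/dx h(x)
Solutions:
 h(x) = (-3^(2/3) - 3*3^(1/6)*I)*(1/(C1 + 4*x))^(1/3)/6
 h(x) = (-3^(2/3) + 3*3^(1/6)*I)*(1/(C1 + 4*x))^(1/3)/6
 h(x) = (1/(C1 + 12*x))^(1/3)


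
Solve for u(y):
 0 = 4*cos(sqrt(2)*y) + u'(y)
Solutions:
 u(y) = C1 - 2*sqrt(2)*sin(sqrt(2)*y)


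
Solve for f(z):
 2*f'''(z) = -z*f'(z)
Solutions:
 f(z) = C1 + Integral(C2*airyai(-2^(2/3)*z/2) + C3*airybi(-2^(2/3)*z/2), z)


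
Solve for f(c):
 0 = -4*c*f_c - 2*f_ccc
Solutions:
 f(c) = C1 + Integral(C2*airyai(-2^(1/3)*c) + C3*airybi(-2^(1/3)*c), c)


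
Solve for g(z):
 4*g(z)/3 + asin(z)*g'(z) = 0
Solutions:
 g(z) = C1*exp(-4*Integral(1/asin(z), z)/3)


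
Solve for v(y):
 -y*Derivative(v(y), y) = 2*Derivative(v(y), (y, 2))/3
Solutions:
 v(y) = C1 + C2*erf(sqrt(3)*y/2)


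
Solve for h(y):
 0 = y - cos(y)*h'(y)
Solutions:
 h(y) = C1 + Integral(y/cos(y), y)


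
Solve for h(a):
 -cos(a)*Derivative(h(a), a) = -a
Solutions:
 h(a) = C1 + Integral(a/cos(a), a)


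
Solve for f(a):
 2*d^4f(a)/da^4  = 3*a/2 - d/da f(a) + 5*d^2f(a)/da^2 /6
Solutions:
 f(a) = C1 + C2*exp(a*(5/(sqrt(2791) + 54)^(1/3) + (sqrt(2791) + 54)^(1/3))/12)*sin(sqrt(3)*a*(-(sqrt(2791) + 54)^(1/3) + 5/(sqrt(2791) + 54)^(1/3))/12) + C3*exp(a*(5/(sqrt(2791) + 54)^(1/3) + (sqrt(2791) + 54)^(1/3))/12)*cos(sqrt(3)*a*(-(sqrt(2791) + 54)^(1/3) + 5/(sqrt(2791) + 54)^(1/3))/12) + C4*exp(-a*(5/(sqrt(2791) + 54)^(1/3) + (sqrt(2791) + 54)^(1/3))/6) + 3*a^2/4 + 5*a/4


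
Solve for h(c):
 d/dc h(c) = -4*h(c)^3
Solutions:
 h(c) = -sqrt(2)*sqrt(-1/(C1 - 4*c))/2
 h(c) = sqrt(2)*sqrt(-1/(C1 - 4*c))/2


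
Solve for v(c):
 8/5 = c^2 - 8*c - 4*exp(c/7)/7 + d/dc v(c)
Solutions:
 v(c) = C1 - c^3/3 + 4*c^2 + 8*c/5 + 4*exp(c/7)


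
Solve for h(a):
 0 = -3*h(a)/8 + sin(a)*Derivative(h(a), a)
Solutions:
 h(a) = C1*(cos(a) - 1)^(3/16)/(cos(a) + 1)^(3/16)


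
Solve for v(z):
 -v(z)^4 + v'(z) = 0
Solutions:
 v(z) = (-1/(C1 + 3*z))^(1/3)
 v(z) = (-1/(C1 + z))^(1/3)*(-3^(2/3) - 3*3^(1/6)*I)/6
 v(z) = (-1/(C1 + z))^(1/3)*(-3^(2/3) + 3*3^(1/6)*I)/6


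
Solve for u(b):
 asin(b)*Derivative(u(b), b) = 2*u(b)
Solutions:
 u(b) = C1*exp(2*Integral(1/asin(b), b))


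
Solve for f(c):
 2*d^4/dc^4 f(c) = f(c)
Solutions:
 f(c) = C1*exp(-2^(3/4)*c/2) + C2*exp(2^(3/4)*c/2) + C3*sin(2^(3/4)*c/2) + C4*cos(2^(3/4)*c/2)


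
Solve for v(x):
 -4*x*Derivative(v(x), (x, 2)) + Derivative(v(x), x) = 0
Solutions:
 v(x) = C1 + C2*x^(5/4)


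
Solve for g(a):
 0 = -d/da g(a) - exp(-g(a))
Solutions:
 g(a) = log(C1 - a)


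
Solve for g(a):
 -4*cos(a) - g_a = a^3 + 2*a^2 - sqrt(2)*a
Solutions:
 g(a) = C1 - a^4/4 - 2*a^3/3 + sqrt(2)*a^2/2 - 4*sin(a)


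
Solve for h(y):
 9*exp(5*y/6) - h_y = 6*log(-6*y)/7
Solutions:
 h(y) = C1 - 6*y*log(-y)/7 + 6*y*(1 - log(6))/7 + 54*exp(5*y/6)/5


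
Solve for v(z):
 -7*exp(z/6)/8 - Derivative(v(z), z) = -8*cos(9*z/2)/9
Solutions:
 v(z) = C1 - 21*exp(z/6)/4 + 16*sin(9*z/2)/81


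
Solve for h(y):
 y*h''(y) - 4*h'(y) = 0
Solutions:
 h(y) = C1 + C2*y^5


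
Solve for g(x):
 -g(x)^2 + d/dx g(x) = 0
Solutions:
 g(x) = -1/(C1 + x)


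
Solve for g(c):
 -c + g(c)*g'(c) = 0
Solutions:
 g(c) = -sqrt(C1 + c^2)
 g(c) = sqrt(C1 + c^2)


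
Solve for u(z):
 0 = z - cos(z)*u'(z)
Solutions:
 u(z) = C1 + Integral(z/cos(z), z)


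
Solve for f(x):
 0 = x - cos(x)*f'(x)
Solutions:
 f(x) = C1 + Integral(x/cos(x), x)


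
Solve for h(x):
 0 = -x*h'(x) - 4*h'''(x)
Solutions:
 h(x) = C1 + Integral(C2*airyai(-2^(1/3)*x/2) + C3*airybi(-2^(1/3)*x/2), x)


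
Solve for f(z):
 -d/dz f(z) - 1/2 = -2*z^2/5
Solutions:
 f(z) = C1 + 2*z^3/15 - z/2


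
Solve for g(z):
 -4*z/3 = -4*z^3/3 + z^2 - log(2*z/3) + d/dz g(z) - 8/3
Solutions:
 g(z) = C1 + z^4/3 - z^3/3 - 2*z^2/3 + z*log(z) + z*log(2/3) + 5*z/3


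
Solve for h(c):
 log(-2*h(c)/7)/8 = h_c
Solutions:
 -8*Integral(1/(log(-_y) - log(7) + log(2)), (_y, h(c))) = C1 - c


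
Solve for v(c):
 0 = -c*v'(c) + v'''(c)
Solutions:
 v(c) = C1 + Integral(C2*airyai(c) + C3*airybi(c), c)


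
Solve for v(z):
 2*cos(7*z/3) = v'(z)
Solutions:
 v(z) = C1 + 6*sin(7*z/3)/7


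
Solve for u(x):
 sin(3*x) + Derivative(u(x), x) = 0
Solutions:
 u(x) = C1 + cos(3*x)/3


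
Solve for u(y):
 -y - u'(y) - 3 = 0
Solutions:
 u(y) = C1 - y^2/2 - 3*y


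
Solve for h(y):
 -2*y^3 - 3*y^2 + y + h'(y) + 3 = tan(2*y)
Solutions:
 h(y) = C1 + y^4/2 + y^3 - y^2/2 - 3*y - log(cos(2*y))/2


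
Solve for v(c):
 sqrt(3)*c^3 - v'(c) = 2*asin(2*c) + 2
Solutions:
 v(c) = C1 + sqrt(3)*c^4/4 - 2*c*asin(2*c) - 2*c - sqrt(1 - 4*c^2)


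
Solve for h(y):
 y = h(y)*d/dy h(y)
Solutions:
 h(y) = -sqrt(C1 + y^2)
 h(y) = sqrt(C1 + y^2)


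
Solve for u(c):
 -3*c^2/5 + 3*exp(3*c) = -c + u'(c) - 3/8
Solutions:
 u(c) = C1 - c^3/5 + c^2/2 + 3*c/8 + exp(3*c)


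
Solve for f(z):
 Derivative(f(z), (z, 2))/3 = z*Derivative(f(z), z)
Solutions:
 f(z) = C1 + C2*erfi(sqrt(6)*z/2)


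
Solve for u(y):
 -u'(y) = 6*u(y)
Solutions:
 u(y) = C1*exp(-6*y)


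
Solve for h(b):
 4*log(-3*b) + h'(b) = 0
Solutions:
 h(b) = C1 - 4*b*log(-b) + 4*b*(1 - log(3))


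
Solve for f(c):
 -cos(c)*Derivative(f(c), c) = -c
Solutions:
 f(c) = C1 + Integral(c/cos(c), c)


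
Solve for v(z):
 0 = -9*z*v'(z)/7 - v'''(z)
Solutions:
 v(z) = C1 + Integral(C2*airyai(-21^(2/3)*z/7) + C3*airybi(-21^(2/3)*z/7), z)


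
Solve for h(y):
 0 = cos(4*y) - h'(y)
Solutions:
 h(y) = C1 + sin(4*y)/4


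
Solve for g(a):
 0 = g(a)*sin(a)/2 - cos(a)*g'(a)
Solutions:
 g(a) = C1/sqrt(cos(a))


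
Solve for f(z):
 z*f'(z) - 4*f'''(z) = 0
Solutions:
 f(z) = C1 + Integral(C2*airyai(2^(1/3)*z/2) + C3*airybi(2^(1/3)*z/2), z)


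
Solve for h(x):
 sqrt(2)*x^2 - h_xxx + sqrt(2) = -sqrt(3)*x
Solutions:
 h(x) = C1 + C2*x + C3*x^2 + sqrt(2)*x^5/60 + sqrt(3)*x^4/24 + sqrt(2)*x^3/6


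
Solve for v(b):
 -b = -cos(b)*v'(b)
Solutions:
 v(b) = C1 + Integral(b/cos(b), b)


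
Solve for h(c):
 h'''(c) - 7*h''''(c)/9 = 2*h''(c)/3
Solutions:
 h(c) = C1 + C2*c + (C3*sin(sqrt(87)*c/14) + C4*cos(sqrt(87)*c/14))*exp(9*c/14)


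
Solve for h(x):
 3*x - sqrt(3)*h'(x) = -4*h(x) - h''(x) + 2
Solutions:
 h(x) = -3*x/4 + (C1*sin(sqrt(13)*x/2) + C2*cos(sqrt(13)*x/2))*exp(sqrt(3)*x/2) - 3*sqrt(3)/16 + 1/2


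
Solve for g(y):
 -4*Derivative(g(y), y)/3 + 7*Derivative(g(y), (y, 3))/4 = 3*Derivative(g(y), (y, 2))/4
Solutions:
 g(y) = C1 + C2*exp(y*(9 - 5*sqrt(57))/42) + C3*exp(y*(9 + 5*sqrt(57))/42)


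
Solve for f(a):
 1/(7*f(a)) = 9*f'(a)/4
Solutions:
 f(a) = -sqrt(C1 + 56*a)/21
 f(a) = sqrt(C1 + 56*a)/21


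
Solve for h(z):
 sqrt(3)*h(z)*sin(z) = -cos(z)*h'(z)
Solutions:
 h(z) = C1*cos(z)^(sqrt(3))


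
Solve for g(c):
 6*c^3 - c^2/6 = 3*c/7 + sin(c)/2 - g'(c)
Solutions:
 g(c) = C1 - 3*c^4/2 + c^3/18 + 3*c^2/14 - cos(c)/2


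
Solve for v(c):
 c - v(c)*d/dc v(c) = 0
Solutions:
 v(c) = -sqrt(C1 + c^2)
 v(c) = sqrt(C1 + c^2)


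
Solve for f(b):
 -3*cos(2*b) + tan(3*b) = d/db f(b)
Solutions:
 f(b) = C1 - log(cos(3*b))/3 - 3*sin(2*b)/2


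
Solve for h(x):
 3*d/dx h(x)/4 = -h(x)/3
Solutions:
 h(x) = C1*exp(-4*x/9)


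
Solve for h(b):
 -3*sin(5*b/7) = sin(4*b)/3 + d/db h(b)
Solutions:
 h(b) = C1 + 21*cos(5*b/7)/5 + cos(4*b)/12


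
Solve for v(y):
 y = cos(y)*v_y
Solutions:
 v(y) = C1 + Integral(y/cos(y), y)


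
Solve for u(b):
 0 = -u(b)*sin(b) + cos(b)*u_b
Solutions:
 u(b) = C1/cos(b)


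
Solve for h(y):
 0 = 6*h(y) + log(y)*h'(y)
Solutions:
 h(y) = C1*exp(-6*li(y))


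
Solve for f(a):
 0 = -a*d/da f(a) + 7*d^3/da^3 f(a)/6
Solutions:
 f(a) = C1 + Integral(C2*airyai(6^(1/3)*7^(2/3)*a/7) + C3*airybi(6^(1/3)*7^(2/3)*a/7), a)


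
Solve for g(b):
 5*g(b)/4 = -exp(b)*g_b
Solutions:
 g(b) = C1*exp(5*exp(-b)/4)


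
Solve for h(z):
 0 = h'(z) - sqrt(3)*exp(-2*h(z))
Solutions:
 h(z) = log(-sqrt(C1 + 2*sqrt(3)*z))
 h(z) = log(C1 + 2*sqrt(3)*z)/2


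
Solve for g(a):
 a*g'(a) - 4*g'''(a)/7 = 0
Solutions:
 g(a) = C1 + Integral(C2*airyai(14^(1/3)*a/2) + C3*airybi(14^(1/3)*a/2), a)


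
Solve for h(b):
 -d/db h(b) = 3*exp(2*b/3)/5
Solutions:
 h(b) = C1 - 9*exp(2*b/3)/10


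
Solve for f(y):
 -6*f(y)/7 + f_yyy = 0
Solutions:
 f(y) = C3*exp(6^(1/3)*7^(2/3)*y/7) + (C1*sin(2^(1/3)*3^(5/6)*7^(2/3)*y/14) + C2*cos(2^(1/3)*3^(5/6)*7^(2/3)*y/14))*exp(-6^(1/3)*7^(2/3)*y/14)


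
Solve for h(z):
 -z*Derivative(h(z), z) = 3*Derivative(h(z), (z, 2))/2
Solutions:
 h(z) = C1 + C2*erf(sqrt(3)*z/3)


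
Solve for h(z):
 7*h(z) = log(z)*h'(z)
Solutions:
 h(z) = C1*exp(7*li(z))


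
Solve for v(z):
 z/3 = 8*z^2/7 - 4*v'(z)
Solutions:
 v(z) = C1 + 2*z^3/21 - z^2/24


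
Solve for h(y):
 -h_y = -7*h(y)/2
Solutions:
 h(y) = C1*exp(7*y/2)


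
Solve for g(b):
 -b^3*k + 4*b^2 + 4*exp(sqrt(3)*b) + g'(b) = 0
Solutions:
 g(b) = C1 + b^4*k/4 - 4*b^3/3 - 4*sqrt(3)*exp(sqrt(3)*b)/3


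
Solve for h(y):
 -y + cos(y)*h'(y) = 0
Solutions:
 h(y) = C1 + Integral(y/cos(y), y)


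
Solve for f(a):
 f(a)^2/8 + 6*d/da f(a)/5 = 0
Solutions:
 f(a) = 48/(C1 + 5*a)


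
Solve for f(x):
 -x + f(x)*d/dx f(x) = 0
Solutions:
 f(x) = -sqrt(C1 + x^2)
 f(x) = sqrt(C1 + x^2)


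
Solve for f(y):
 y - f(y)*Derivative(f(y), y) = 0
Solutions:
 f(y) = -sqrt(C1 + y^2)
 f(y) = sqrt(C1 + y^2)


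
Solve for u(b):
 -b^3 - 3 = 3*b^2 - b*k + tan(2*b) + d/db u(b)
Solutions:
 u(b) = C1 - b^4/4 - b^3 + b^2*k/2 - 3*b + log(cos(2*b))/2


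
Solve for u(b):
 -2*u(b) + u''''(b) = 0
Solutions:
 u(b) = C1*exp(-2^(1/4)*b) + C2*exp(2^(1/4)*b) + C3*sin(2^(1/4)*b) + C4*cos(2^(1/4)*b)


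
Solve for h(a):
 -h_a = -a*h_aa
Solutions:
 h(a) = C1 + C2*a^2


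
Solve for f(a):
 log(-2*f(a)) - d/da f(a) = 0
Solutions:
 -Integral(1/(log(-_y) + log(2)), (_y, f(a))) = C1 - a


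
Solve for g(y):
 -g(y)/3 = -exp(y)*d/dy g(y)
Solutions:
 g(y) = C1*exp(-exp(-y)/3)


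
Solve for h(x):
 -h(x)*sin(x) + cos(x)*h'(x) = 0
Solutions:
 h(x) = C1/cos(x)


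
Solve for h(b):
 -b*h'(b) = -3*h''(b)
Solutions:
 h(b) = C1 + C2*erfi(sqrt(6)*b/6)


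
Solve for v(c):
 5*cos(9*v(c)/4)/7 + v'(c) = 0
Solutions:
 5*c/7 - 2*log(sin(9*v(c)/4) - 1)/9 + 2*log(sin(9*v(c)/4) + 1)/9 = C1


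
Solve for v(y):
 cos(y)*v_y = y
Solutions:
 v(y) = C1 + Integral(y/cos(y), y)


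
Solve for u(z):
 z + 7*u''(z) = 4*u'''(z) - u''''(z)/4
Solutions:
 u(z) = C1 + C2*z + C3*exp(2*z) + C4*exp(14*z) - z^3/42 - 2*z^2/49


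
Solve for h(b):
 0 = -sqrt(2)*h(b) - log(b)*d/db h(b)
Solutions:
 h(b) = C1*exp(-sqrt(2)*li(b))


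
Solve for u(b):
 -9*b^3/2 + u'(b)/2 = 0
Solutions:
 u(b) = C1 + 9*b^4/4


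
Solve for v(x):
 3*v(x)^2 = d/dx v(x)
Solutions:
 v(x) = -1/(C1 + 3*x)


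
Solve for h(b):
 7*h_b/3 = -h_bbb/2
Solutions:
 h(b) = C1 + C2*sin(sqrt(42)*b/3) + C3*cos(sqrt(42)*b/3)


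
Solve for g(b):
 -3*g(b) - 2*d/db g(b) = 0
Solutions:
 g(b) = C1*exp(-3*b/2)


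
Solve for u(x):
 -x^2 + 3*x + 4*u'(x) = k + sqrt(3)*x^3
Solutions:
 u(x) = C1 + k*x/4 + sqrt(3)*x^4/16 + x^3/12 - 3*x^2/8


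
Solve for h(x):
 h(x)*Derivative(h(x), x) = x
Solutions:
 h(x) = -sqrt(C1 + x^2)
 h(x) = sqrt(C1 + x^2)


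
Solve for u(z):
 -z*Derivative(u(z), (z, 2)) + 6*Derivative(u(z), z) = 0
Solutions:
 u(z) = C1 + C2*z^7


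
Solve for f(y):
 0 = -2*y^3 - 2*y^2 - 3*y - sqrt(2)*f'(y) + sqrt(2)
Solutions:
 f(y) = C1 - sqrt(2)*y^4/4 - sqrt(2)*y^3/3 - 3*sqrt(2)*y^2/4 + y


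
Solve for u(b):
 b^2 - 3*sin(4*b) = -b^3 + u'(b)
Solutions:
 u(b) = C1 + b^4/4 + b^3/3 + 3*cos(4*b)/4


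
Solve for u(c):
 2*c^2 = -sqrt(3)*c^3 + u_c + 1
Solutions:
 u(c) = C1 + sqrt(3)*c^4/4 + 2*c^3/3 - c


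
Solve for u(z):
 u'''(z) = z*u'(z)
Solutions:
 u(z) = C1 + Integral(C2*airyai(z) + C3*airybi(z), z)


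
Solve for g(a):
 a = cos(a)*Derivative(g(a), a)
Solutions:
 g(a) = C1 + Integral(a/cos(a), a)


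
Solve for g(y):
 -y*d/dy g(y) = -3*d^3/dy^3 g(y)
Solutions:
 g(y) = C1 + Integral(C2*airyai(3^(2/3)*y/3) + C3*airybi(3^(2/3)*y/3), y)


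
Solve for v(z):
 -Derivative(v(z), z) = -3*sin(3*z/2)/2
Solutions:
 v(z) = C1 - cos(3*z/2)


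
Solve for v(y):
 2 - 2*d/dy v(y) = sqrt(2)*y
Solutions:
 v(y) = C1 - sqrt(2)*y^2/4 + y


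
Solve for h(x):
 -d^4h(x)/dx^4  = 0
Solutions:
 h(x) = C1 + C2*x + C3*x^2 + C4*x^3


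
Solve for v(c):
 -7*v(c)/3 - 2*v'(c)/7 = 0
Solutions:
 v(c) = C1*exp(-49*c/6)


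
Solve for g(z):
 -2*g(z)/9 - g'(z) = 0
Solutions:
 g(z) = C1*exp(-2*z/9)


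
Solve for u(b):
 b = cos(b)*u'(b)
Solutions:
 u(b) = C1 + Integral(b/cos(b), b)


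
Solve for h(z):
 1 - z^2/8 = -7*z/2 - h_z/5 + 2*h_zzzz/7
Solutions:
 h(z) = C1 + C4*exp(10^(2/3)*7^(1/3)*z/10) + 5*z^3/24 - 35*z^2/4 - 5*z + (C2*sin(10^(2/3)*sqrt(3)*7^(1/3)*z/20) + C3*cos(10^(2/3)*sqrt(3)*7^(1/3)*z/20))*exp(-10^(2/3)*7^(1/3)*z/20)


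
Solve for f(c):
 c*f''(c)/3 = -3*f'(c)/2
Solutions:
 f(c) = C1 + C2/c^(7/2)


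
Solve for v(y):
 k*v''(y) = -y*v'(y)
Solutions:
 v(y) = C1 + C2*sqrt(k)*erf(sqrt(2)*y*sqrt(1/k)/2)


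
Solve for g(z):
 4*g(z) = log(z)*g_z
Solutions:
 g(z) = C1*exp(4*li(z))


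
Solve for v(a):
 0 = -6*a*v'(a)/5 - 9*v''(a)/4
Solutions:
 v(a) = C1 + C2*erf(2*sqrt(15)*a/15)


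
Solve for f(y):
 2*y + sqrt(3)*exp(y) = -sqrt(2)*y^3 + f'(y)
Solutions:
 f(y) = C1 + sqrt(2)*y^4/4 + y^2 + sqrt(3)*exp(y)


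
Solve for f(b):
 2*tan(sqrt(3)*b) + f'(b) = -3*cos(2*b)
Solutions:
 f(b) = C1 + 2*sqrt(3)*log(cos(sqrt(3)*b))/3 - 3*sin(2*b)/2


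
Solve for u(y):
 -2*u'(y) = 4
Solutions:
 u(y) = C1 - 2*y


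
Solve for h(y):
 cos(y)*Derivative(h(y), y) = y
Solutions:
 h(y) = C1 + Integral(y/cos(y), y)


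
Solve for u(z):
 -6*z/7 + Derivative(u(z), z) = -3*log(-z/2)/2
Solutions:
 u(z) = C1 + 3*z^2/7 - 3*z*log(-z)/2 + 3*z*(log(2) + 1)/2


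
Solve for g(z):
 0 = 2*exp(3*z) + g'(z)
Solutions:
 g(z) = C1 - 2*exp(3*z)/3


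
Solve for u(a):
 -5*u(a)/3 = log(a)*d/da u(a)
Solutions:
 u(a) = C1*exp(-5*li(a)/3)


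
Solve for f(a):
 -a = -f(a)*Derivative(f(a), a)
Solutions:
 f(a) = -sqrt(C1 + a^2)
 f(a) = sqrt(C1 + a^2)


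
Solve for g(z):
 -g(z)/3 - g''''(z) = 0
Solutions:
 g(z) = (C1*sin(sqrt(2)*3^(3/4)*z/6) + C2*cos(sqrt(2)*3^(3/4)*z/6))*exp(-sqrt(2)*3^(3/4)*z/6) + (C3*sin(sqrt(2)*3^(3/4)*z/6) + C4*cos(sqrt(2)*3^(3/4)*z/6))*exp(sqrt(2)*3^(3/4)*z/6)


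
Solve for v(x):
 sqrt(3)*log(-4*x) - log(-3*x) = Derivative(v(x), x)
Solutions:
 v(x) = C1 + x*(-1 + sqrt(3))*log(-x) + x*(-sqrt(3) - log(3) + 1 + 2*sqrt(3)*log(2))


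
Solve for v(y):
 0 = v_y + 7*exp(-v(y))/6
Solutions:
 v(y) = log(C1 - 7*y/6)


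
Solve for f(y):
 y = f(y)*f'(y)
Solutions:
 f(y) = -sqrt(C1 + y^2)
 f(y) = sqrt(C1 + y^2)


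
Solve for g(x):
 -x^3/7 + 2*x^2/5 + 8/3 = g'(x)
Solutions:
 g(x) = C1 - x^4/28 + 2*x^3/15 + 8*x/3


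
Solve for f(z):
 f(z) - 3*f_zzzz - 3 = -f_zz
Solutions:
 f(z) = C1*exp(-sqrt(6)*z*sqrt(1 + sqrt(13))/6) + C2*exp(sqrt(6)*z*sqrt(1 + sqrt(13))/6) + C3*sin(sqrt(6)*z*sqrt(-1 + sqrt(13))/6) + C4*cos(sqrt(6)*z*sqrt(-1 + sqrt(13))/6) + 3


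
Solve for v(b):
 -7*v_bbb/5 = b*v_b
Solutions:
 v(b) = C1 + Integral(C2*airyai(-5^(1/3)*7^(2/3)*b/7) + C3*airybi(-5^(1/3)*7^(2/3)*b/7), b)


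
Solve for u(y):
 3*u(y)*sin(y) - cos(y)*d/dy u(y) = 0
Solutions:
 u(y) = C1/cos(y)^3


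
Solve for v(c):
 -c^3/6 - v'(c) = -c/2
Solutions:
 v(c) = C1 - c^4/24 + c^2/4


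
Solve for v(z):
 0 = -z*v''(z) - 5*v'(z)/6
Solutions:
 v(z) = C1 + C2*z^(1/6)


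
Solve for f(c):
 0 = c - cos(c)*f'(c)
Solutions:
 f(c) = C1 + Integral(c/cos(c), c)


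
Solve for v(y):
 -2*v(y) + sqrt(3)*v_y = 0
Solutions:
 v(y) = C1*exp(2*sqrt(3)*y/3)


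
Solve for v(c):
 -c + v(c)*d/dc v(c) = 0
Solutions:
 v(c) = -sqrt(C1 + c^2)
 v(c) = sqrt(C1 + c^2)


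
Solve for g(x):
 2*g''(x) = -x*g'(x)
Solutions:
 g(x) = C1 + C2*erf(x/2)


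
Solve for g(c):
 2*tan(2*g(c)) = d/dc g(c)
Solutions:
 g(c) = -asin(C1*exp(4*c))/2 + pi/2
 g(c) = asin(C1*exp(4*c))/2


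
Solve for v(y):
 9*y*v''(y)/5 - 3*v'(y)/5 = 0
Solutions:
 v(y) = C1 + C2*y^(4/3)


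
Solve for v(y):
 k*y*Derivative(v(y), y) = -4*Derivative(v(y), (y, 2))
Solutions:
 v(y) = Piecewise((-sqrt(2)*sqrt(pi)*C1*erf(sqrt(2)*sqrt(k)*y/4)/sqrt(k) - C2, (k > 0) | (k < 0)), (-C1*y - C2, True))


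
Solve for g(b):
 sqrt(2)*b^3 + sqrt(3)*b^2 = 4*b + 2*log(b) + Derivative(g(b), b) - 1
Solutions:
 g(b) = C1 + sqrt(2)*b^4/4 + sqrt(3)*b^3/3 - 2*b^2 - 2*b*log(b) + 3*b


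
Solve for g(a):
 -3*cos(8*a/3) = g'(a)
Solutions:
 g(a) = C1 - 9*sin(8*a/3)/8


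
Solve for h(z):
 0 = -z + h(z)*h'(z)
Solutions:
 h(z) = -sqrt(C1 + z^2)
 h(z) = sqrt(C1 + z^2)


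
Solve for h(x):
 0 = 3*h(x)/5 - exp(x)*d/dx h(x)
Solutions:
 h(x) = C1*exp(-3*exp(-x)/5)


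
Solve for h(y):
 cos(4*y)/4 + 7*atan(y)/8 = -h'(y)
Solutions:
 h(y) = C1 - 7*y*atan(y)/8 + 7*log(y^2 + 1)/16 - sin(4*y)/16


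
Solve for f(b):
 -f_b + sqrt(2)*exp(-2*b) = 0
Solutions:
 f(b) = C1 - sqrt(2)*exp(-2*b)/2


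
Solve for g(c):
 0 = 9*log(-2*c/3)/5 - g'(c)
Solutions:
 g(c) = C1 + 9*c*log(-c)/5 + 9*c*(-log(3) - 1 + log(2))/5


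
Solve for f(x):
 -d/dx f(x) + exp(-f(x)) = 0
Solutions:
 f(x) = log(C1 + x)


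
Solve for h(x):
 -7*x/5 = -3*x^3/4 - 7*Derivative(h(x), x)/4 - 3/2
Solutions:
 h(x) = C1 - 3*x^4/28 + 2*x^2/5 - 6*x/7


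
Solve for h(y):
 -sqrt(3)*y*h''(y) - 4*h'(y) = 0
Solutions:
 h(y) = C1 + C2*y^(1 - 4*sqrt(3)/3)


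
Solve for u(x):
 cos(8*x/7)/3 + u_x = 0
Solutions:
 u(x) = C1 - 7*sin(8*x/7)/24


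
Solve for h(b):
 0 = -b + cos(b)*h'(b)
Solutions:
 h(b) = C1 + Integral(b/cos(b), b)


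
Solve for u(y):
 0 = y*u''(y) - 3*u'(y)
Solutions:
 u(y) = C1 + C2*y^4


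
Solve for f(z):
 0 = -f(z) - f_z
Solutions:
 f(z) = C1*exp(-z)


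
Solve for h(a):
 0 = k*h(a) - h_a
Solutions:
 h(a) = C1*exp(a*k)


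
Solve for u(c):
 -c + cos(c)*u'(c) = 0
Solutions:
 u(c) = C1 + Integral(c/cos(c), c)


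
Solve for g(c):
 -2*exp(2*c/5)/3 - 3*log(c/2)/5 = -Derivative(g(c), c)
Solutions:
 g(c) = C1 + 3*c*log(c)/5 + 3*c*(-1 - log(2))/5 + 5*exp(2*c/5)/3


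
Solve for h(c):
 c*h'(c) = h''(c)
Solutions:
 h(c) = C1 + C2*erfi(sqrt(2)*c/2)


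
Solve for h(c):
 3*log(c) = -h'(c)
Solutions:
 h(c) = C1 - 3*c*log(c) + 3*c


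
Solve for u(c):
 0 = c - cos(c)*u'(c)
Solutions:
 u(c) = C1 + Integral(c/cos(c), c)


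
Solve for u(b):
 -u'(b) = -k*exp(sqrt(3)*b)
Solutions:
 u(b) = C1 + sqrt(3)*k*exp(sqrt(3)*b)/3


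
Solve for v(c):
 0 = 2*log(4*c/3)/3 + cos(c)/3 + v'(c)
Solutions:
 v(c) = C1 - 2*c*log(c)/3 - 2*c*log(2) + 2*c/3 + 2*c*log(6)/3 - sin(c)/3


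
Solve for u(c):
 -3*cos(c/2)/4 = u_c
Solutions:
 u(c) = C1 - 3*sin(c/2)/2


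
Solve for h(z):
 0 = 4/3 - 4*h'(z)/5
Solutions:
 h(z) = C1 + 5*z/3


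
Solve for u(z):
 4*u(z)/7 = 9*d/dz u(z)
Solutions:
 u(z) = C1*exp(4*z/63)


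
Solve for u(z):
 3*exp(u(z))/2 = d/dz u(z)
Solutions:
 u(z) = log(-1/(C1 + 3*z)) + log(2)


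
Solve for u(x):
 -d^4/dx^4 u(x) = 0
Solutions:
 u(x) = C1 + C2*x + C3*x^2 + C4*x^3


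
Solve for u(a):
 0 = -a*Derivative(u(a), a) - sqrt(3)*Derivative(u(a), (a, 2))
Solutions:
 u(a) = C1 + C2*erf(sqrt(2)*3^(3/4)*a/6)


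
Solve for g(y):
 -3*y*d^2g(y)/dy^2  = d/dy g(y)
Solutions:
 g(y) = C1 + C2*y^(2/3)


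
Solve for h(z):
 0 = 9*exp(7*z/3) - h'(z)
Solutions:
 h(z) = C1 + 27*exp(7*z/3)/7


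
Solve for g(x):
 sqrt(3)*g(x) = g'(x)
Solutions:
 g(x) = C1*exp(sqrt(3)*x)


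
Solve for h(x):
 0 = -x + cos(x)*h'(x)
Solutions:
 h(x) = C1 + Integral(x/cos(x), x)


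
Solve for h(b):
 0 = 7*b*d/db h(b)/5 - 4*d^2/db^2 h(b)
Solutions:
 h(b) = C1 + C2*erfi(sqrt(70)*b/20)


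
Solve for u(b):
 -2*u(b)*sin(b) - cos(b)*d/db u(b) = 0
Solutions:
 u(b) = C1*cos(b)^2


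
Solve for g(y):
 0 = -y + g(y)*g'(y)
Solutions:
 g(y) = -sqrt(C1 + y^2)
 g(y) = sqrt(C1 + y^2)


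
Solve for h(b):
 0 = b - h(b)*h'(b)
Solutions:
 h(b) = -sqrt(C1 + b^2)
 h(b) = sqrt(C1 + b^2)


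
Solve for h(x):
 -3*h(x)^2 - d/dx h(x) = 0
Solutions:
 h(x) = 1/(C1 + 3*x)


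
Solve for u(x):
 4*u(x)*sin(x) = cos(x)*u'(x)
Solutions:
 u(x) = C1/cos(x)^4


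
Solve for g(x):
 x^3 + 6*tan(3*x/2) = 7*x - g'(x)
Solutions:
 g(x) = C1 - x^4/4 + 7*x^2/2 + 4*log(cos(3*x/2))


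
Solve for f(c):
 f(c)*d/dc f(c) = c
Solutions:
 f(c) = -sqrt(C1 + c^2)
 f(c) = sqrt(C1 + c^2)


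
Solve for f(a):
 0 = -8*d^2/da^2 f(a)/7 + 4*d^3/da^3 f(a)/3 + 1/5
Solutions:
 f(a) = C1 + C2*a + C3*exp(6*a/7) + 7*a^2/80


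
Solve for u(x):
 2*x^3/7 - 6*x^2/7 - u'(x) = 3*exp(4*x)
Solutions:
 u(x) = C1 + x^4/14 - 2*x^3/7 - 3*exp(4*x)/4


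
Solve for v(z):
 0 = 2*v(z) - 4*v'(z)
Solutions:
 v(z) = C1*exp(z/2)


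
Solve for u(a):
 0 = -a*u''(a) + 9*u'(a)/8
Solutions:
 u(a) = C1 + C2*a^(17/8)


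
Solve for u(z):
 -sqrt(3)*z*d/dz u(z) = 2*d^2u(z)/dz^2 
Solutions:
 u(z) = C1 + C2*erf(3^(1/4)*z/2)


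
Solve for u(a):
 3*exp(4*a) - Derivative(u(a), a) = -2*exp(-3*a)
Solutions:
 u(a) = C1 + 3*exp(4*a)/4 - 2*exp(-3*a)/3


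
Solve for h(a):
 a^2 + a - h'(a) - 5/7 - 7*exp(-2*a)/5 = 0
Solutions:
 h(a) = C1 + a^3/3 + a^2/2 - 5*a/7 + 7*exp(-2*a)/10


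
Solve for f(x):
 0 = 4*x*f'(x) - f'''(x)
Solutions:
 f(x) = C1 + Integral(C2*airyai(2^(2/3)*x) + C3*airybi(2^(2/3)*x), x)


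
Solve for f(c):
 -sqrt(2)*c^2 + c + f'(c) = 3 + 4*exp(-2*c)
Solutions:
 f(c) = C1 + sqrt(2)*c^3/3 - c^2/2 + 3*c - 2*exp(-2*c)


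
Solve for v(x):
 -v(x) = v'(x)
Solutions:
 v(x) = C1*exp(-x)


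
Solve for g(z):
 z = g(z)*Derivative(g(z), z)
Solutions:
 g(z) = -sqrt(C1 + z^2)
 g(z) = sqrt(C1 + z^2)


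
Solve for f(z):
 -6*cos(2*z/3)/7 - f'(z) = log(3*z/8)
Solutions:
 f(z) = C1 - z*log(z) - z*log(3) + z + 3*z*log(2) - 9*sin(2*z/3)/7


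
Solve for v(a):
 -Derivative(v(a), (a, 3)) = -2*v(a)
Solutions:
 v(a) = C3*exp(2^(1/3)*a) + (C1*sin(2^(1/3)*sqrt(3)*a/2) + C2*cos(2^(1/3)*sqrt(3)*a/2))*exp(-2^(1/3)*a/2)


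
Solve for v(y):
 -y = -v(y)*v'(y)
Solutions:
 v(y) = -sqrt(C1 + y^2)
 v(y) = sqrt(C1 + y^2)


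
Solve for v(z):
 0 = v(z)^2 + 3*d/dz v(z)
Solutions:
 v(z) = 3/(C1 + z)


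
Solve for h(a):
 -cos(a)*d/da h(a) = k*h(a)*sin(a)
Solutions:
 h(a) = C1*exp(k*log(cos(a)))


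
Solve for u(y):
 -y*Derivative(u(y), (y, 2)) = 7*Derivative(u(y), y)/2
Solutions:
 u(y) = C1 + C2/y^(5/2)


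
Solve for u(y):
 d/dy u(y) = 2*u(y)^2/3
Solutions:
 u(y) = -3/(C1 + 2*y)


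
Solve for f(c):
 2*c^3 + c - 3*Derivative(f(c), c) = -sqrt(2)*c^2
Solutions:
 f(c) = C1 + c^4/6 + sqrt(2)*c^3/9 + c^2/6


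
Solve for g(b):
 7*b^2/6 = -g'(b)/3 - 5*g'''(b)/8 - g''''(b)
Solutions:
 g(b) = C1 + C2*exp(b*(-10 + 25/(48*sqrt(2554) + 2429)^(1/3) + (48*sqrt(2554) + 2429)^(1/3))/48)*sin(sqrt(3)*b*(-(48*sqrt(2554) + 2429)^(1/3) + 25/(48*sqrt(2554) + 2429)^(1/3))/48) + C3*exp(b*(-10 + 25/(48*sqrt(2554) + 2429)^(1/3) + (48*sqrt(2554) + 2429)^(1/3))/48)*cos(sqrt(3)*b*(-(48*sqrt(2554) + 2429)^(1/3) + 25/(48*sqrt(2554) + 2429)^(1/3))/48) + C4*exp(-b*(25/(48*sqrt(2554) + 2429)^(1/3) + 5 + (48*sqrt(2554) + 2429)^(1/3))/24) - 7*b^3/6 + 105*b/8


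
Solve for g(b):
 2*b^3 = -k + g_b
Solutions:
 g(b) = C1 + b^4/2 + b*k


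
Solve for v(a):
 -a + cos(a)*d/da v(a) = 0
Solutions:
 v(a) = C1 + Integral(a/cos(a), a)


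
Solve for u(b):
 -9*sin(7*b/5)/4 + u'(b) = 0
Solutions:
 u(b) = C1 - 45*cos(7*b/5)/28


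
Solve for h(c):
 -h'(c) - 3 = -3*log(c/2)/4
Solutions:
 h(c) = C1 + 3*c*log(c)/4 - 15*c/4 - 3*c*log(2)/4


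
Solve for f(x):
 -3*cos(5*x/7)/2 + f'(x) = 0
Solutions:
 f(x) = C1 + 21*sin(5*x/7)/10


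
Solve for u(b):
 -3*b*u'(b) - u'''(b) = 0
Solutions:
 u(b) = C1 + Integral(C2*airyai(-3^(1/3)*b) + C3*airybi(-3^(1/3)*b), b)


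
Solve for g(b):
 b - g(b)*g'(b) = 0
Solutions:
 g(b) = -sqrt(C1 + b^2)
 g(b) = sqrt(C1 + b^2)


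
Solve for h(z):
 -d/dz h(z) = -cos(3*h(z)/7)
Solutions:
 -z - 7*log(sin(3*h(z)/7) - 1)/6 + 7*log(sin(3*h(z)/7) + 1)/6 = C1


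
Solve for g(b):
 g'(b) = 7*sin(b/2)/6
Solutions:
 g(b) = C1 - 7*cos(b/2)/3


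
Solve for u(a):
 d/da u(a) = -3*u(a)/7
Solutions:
 u(a) = C1*exp(-3*a/7)


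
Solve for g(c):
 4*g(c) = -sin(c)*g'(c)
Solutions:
 g(c) = C1*(cos(c)^2 + 2*cos(c) + 1)/(cos(c)^2 - 2*cos(c) + 1)


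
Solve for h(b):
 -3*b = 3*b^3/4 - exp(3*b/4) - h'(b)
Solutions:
 h(b) = C1 + 3*b^4/16 + 3*b^2/2 - 4*exp(3*b/4)/3


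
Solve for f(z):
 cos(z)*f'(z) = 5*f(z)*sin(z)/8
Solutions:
 f(z) = C1/cos(z)^(5/8)


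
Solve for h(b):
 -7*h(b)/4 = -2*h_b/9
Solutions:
 h(b) = C1*exp(63*b/8)


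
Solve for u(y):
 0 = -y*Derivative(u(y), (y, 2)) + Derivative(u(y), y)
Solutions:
 u(y) = C1 + C2*y^2


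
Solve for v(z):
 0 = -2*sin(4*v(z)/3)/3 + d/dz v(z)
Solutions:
 -2*z/3 + 3*log(cos(4*v(z)/3) - 1)/8 - 3*log(cos(4*v(z)/3) + 1)/8 = C1


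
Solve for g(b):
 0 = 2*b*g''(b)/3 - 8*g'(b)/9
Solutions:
 g(b) = C1 + C2*b^(7/3)


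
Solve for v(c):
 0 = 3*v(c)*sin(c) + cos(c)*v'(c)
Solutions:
 v(c) = C1*cos(c)^3


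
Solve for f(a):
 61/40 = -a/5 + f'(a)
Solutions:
 f(a) = C1 + a^2/10 + 61*a/40


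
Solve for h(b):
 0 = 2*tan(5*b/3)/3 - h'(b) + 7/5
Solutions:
 h(b) = C1 + 7*b/5 - 2*log(cos(5*b/3))/5


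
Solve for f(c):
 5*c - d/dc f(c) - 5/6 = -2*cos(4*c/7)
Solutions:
 f(c) = C1 + 5*c^2/2 - 5*c/6 + 7*sin(4*c/7)/2


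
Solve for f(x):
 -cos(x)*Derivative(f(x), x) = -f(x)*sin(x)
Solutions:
 f(x) = C1/cos(x)


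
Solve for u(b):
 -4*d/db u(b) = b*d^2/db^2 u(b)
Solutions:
 u(b) = C1 + C2/b^3


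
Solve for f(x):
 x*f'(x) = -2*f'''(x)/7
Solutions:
 f(x) = C1 + Integral(C2*airyai(-2^(2/3)*7^(1/3)*x/2) + C3*airybi(-2^(2/3)*7^(1/3)*x/2), x)


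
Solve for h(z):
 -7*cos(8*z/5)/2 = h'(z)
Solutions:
 h(z) = C1 - 35*sin(8*z/5)/16


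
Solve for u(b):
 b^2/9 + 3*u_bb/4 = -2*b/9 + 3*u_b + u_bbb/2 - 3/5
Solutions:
 u(b) = C1 + b^3/81 + 5*b^2/108 + 683*b/3240 + (C2*sin(sqrt(87)*b/4) + C3*cos(sqrt(87)*b/4))*exp(3*b/4)


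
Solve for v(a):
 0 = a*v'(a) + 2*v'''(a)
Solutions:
 v(a) = C1 + Integral(C2*airyai(-2^(2/3)*a/2) + C3*airybi(-2^(2/3)*a/2), a)


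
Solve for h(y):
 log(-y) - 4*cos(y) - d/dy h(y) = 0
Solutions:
 h(y) = C1 + y*log(-y) - y - 4*sin(y)


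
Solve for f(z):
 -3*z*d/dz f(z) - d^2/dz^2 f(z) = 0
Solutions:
 f(z) = C1 + C2*erf(sqrt(6)*z/2)


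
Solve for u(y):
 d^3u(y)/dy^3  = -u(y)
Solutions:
 u(y) = C3*exp(-y) + (C1*sin(sqrt(3)*y/2) + C2*cos(sqrt(3)*y/2))*exp(y/2)


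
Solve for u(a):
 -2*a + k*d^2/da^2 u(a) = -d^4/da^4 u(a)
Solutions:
 u(a) = C1 + C2*a + C3*exp(-a*sqrt(-k)) + C4*exp(a*sqrt(-k)) + a^3/(3*k)


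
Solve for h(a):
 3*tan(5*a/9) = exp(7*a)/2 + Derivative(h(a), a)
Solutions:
 h(a) = C1 - exp(7*a)/14 - 27*log(cos(5*a/9))/5


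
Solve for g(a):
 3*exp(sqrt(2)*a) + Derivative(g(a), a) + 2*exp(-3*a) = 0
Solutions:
 g(a) = C1 - 3*sqrt(2)*exp(sqrt(2)*a)/2 + 2*exp(-3*a)/3


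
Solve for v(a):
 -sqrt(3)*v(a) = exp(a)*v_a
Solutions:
 v(a) = C1*exp(sqrt(3)*exp(-a))


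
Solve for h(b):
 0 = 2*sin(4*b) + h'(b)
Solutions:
 h(b) = C1 + cos(4*b)/2


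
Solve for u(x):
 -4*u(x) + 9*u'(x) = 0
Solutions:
 u(x) = C1*exp(4*x/9)


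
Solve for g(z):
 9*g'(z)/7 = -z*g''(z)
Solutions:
 g(z) = C1 + C2/z^(2/7)


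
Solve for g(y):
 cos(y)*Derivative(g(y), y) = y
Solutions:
 g(y) = C1 + Integral(y/cos(y), y)


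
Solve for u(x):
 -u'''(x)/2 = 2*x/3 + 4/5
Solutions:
 u(x) = C1 + C2*x + C3*x^2 - x^4/18 - 4*x^3/15


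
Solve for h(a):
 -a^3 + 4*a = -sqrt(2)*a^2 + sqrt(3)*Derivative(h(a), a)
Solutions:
 h(a) = C1 - sqrt(3)*a^4/12 + sqrt(6)*a^3/9 + 2*sqrt(3)*a^2/3


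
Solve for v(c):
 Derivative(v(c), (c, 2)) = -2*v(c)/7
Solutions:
 v(c) = C1*sin(sqrt(14)*c/7) + C2*cos(sqrt(14)*c/7)


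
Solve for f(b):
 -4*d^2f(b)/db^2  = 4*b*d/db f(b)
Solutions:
 f(b) = C1 + C2*erf(sqrt(2)*b/2)


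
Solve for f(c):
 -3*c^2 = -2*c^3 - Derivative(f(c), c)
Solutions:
 f(c) = C1 - c^4/2 + c^3


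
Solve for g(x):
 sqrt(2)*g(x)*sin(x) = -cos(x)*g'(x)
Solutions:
 g(x) = C1*cos(x)^(sqrt(2))


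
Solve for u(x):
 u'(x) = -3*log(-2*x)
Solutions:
 u(x) = C1 - 3*x*log(-x) + 3*x*(1 - log(2))


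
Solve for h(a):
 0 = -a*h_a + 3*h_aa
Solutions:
 h(a) = C1 + C2*erfi(sqrt(6)*a/6)


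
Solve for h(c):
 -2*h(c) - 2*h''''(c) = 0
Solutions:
 h(c) = (C1*sin(sqrt(2)*c/2) + C2*cos(sqrt(2)*c/2))*exp(-sqrt(2)*c/2) + (C3*sin(sqrt(2)*c/2) + C4*cos(sqrt(2)*c/2))*exp(sqrt(2)*c/2)


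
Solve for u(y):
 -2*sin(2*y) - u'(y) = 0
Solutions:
 u(y) = C1 + cos(2*y)


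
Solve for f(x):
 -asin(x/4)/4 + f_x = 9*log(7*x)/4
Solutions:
 f(x) = C1 + 9*x*log(x)/4 + x*asin(x/4)/4 - 9*x/4 + 9*x*log(7)/4 + sqrt(16 - x^2)/4


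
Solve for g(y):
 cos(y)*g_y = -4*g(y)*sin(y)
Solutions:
 g(y) = C1*cos(y)^4


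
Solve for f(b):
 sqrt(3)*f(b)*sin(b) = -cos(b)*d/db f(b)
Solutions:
 f(b) = C1*cos(b)^(sqrt(3))


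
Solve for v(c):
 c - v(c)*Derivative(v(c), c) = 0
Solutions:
 v(c) = -sqrt(C1 + c^2)
 v(c) = sqrt(C1 + c^2)


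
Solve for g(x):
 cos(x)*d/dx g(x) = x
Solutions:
 g(x) = C1 + Integral(x/cos(x), x)


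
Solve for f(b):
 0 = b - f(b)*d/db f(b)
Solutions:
 f(b) = -sqrt(C1 + b^2)
 f(b) = sqrt(C1 + b^2)


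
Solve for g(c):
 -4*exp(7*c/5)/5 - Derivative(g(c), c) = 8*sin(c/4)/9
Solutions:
 g(c) = C1 - 4*exp(7*c/5)/7 + 32*cos(c/4)/9


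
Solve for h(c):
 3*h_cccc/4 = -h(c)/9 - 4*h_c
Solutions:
 h(c) = (C1/sqrt(exp(c*sqrt(-4*(sqrt(26243) + 162)^(1/3)/9 - 4/(9*(sqrt(26243) + 162)^(1/3)) + 16/sqrt((sqrt(26243) + 162)^(-1/3) + (sqrt(26243) + 162)^(1/3))))) + C2*sqrt(exp(c*sqrt(-4*(sqrt(26243) + 162)^(1/3)/9 - 4/(9*(sqrt(26243) + 162)^(1/3)) + 16/sqrt((sqrt(26243) + 162)^(-1/3) + (sqrt(26243) + 162)^(1/3))))))*exp(-c*sqrt((sqrt(26243) + 162)^(-1/3) + (sqrt(26243) + 162)^(1/3))/3) + (C3*sin(c*sqrt(4/(9*(sqrt(26243) + 162)^(1/3)) + 4*(sqrt(26243) + 162)^(1/3)/9 + 16/sqrt((sqrt(26243) + 162)^(-1/3) + (sqrt(26243) + 162)^(1/3)))/2) + C4*cos(c*sqrt(4/(9*(sqrt(26243) + 162)^(1/3)) + 4*(sqrt(26243) + 162)^(1/3)/9 + 16/sqrt((sqrt(26243) + 162)^(-1/3) + (sqrt(26243) + 162)^(1/3)))/2))*exp(c*sqrt((sqrt(26243) + 162)^(-1/3) + (sqrt(26243) + 162)^(1/3))/3)


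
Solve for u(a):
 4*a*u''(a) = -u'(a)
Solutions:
 u(a) = C1 + C2*a^(3/4)


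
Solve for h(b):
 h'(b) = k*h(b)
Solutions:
 h(b) = C1*exp(b*k)


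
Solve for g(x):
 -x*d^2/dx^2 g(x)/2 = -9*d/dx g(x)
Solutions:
 g(x) = C1 + C2*x^19
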